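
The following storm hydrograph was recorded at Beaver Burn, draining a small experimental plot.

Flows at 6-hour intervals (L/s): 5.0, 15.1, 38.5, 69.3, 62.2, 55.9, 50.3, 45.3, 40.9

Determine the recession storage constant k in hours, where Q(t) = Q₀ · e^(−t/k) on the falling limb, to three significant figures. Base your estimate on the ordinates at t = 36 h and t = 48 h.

k ≈ 58.0 h

On the falling limb, Q drops from 50.3 to 40.9 L/s between t = 36 h and t = 48 h (Δt = 12 h).
k = −Δt / ln(Q₂/Q₁) = −12 / ln(40.9/50.3) = 58.0 h.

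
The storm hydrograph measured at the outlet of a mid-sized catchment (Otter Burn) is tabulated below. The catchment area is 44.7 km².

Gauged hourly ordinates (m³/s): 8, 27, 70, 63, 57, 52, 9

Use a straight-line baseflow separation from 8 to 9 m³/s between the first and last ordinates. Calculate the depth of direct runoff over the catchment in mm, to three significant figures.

Direct runoff: 0.00, 18.83, 61.67, 54.50, 48.33, 43.17, 0.00 m³/s; ΣQ_DR = 226.5 m³/s.
V = ΣQ_DR · Δt = 226.5 × 3600 s = 8.154 × 10^5 m³.
Over A = 44.7 km², depth = V / A = 18.2 mm.

d ≈ 18.2 mm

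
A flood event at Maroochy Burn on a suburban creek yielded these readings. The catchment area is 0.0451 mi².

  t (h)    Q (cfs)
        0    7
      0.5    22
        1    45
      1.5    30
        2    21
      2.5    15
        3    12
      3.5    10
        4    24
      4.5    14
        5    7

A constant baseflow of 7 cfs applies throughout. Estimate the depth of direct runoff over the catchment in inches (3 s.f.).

Direct runoff: 0.0, 15.0, 38.0, 23.0, 14.0, 8.0, 5.0, 3.0, 17.0, 7.0, 0.0 cfs; ΣQ_DR = 130.0 cfs.
V = ΣQ_DR · Δt = 130.0 × 1800 s = 2.340 × 10^5 ft³.
Over A = 0.0451 mi², depth = V / A = 2.23 in.

d ≈ 2.23 in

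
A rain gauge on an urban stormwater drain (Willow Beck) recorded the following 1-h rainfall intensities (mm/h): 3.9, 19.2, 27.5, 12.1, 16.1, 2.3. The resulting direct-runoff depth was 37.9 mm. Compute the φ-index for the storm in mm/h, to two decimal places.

φ ≈ 9.25 mm/h

Only the 4 blocks with intensity above φ contribute runoff: 19.2, 27.5, 12.1, 16.1 mm/h.
Σ(I−φ)·Δt = d  ⇒  (19.2+27.5+12.1+16.1 − 4φ)·1 = 37.9
φ = (74.90 − 37.9/1) / 4 = 9.25 mm/h.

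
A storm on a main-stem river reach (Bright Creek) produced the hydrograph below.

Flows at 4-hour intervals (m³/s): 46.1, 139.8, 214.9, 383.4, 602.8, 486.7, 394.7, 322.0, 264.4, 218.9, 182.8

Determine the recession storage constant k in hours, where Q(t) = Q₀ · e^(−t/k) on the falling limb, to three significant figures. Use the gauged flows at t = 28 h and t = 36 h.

k ≈ 20.7 h

On the falling limb, Q drops from 322.0 to 218.9 m³/s between t = 28 h and t = 36 h (Δt = 8 h).
k = −Δt / ln(Q₂/Q₁) = −8 / ln(218.9/322.0) = 20.7 h.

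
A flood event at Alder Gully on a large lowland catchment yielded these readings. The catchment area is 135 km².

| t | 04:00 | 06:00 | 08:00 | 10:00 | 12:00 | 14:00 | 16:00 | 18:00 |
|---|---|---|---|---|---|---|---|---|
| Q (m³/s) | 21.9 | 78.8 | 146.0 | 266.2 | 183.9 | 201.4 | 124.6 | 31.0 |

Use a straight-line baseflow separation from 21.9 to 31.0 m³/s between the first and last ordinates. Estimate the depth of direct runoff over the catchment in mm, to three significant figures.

d ≈ 44.9 mm

Direct runoff: 0.00, 55.60, 121.50, 240.40, 156.80, 173.00, 94.90, 0.00 m³/s; ΣQ_DR = 842.2 m³/s.
V = ΣQ_DR · Δt = 842.2 × 7200 s = 6.064 × 10^6 m³.
Over A = 135 km², depth = V / A = 44.9 mm.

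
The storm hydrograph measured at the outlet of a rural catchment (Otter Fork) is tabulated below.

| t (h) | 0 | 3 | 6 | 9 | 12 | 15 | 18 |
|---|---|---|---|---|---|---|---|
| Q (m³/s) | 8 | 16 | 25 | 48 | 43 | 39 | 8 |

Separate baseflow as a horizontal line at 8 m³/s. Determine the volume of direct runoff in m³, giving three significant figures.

V ≈ 1.41 × 10^6 m³

Direct-runoff ordinates (Q − Q_b): 0.0, 8.0, 17.0, 40.0, 35.0, 31.0, 0.0 m³/s.
ΣQ_DR = 131.0 m³/s.
With Δt = 3 h = 10800 s, V = ΣQ_DR · Δt = 131.0 × 10800 = 1.41 × 10^6 m³.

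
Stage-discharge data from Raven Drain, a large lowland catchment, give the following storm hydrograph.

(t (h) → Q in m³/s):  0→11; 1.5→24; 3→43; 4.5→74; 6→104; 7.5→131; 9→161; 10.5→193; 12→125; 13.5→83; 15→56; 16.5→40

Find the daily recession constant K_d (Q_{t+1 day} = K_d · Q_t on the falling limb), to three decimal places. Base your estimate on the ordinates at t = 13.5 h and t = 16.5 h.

K_d ≈ 0.003

Between t = 13.5 h and t = 16.5 h the flow falls from 83 to 40 m³/s over 2×1.5 h = 3 h.
Per-interval ratio K = (40/83)^(1/2) = 0.6942; K_d = K^(24/1.5) = 0.003.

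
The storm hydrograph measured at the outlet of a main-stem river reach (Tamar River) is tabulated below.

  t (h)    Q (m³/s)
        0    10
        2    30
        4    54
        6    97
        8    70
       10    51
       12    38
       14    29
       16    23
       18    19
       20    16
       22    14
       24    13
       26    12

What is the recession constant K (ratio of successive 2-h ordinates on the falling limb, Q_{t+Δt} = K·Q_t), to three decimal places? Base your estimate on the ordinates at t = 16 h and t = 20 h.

Using the recession-limb readings at t = 16 h and t = 20 h: Q falls from 23 to 16 m³/s over 2 intervals.
K = (Q₂/Q₁)^(1/2) = (16/23)^(1/2) = 0.834.

K ≈ 0.834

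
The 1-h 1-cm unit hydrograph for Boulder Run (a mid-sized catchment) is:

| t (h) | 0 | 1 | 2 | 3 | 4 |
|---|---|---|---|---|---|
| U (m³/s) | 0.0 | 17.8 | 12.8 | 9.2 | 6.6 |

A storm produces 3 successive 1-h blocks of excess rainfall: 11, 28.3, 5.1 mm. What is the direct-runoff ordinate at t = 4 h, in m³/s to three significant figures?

By discrete convolution, Q_j = Σ (P_i / 10 mm) · U_{j−i}.
At t = 4 h (j=4): Q = (11/10)·6.6 + (28.3/10)·9.2 + (5.1/10)·12.8 = 39.8 m³/s.

Q ≈ 39.8 m³/s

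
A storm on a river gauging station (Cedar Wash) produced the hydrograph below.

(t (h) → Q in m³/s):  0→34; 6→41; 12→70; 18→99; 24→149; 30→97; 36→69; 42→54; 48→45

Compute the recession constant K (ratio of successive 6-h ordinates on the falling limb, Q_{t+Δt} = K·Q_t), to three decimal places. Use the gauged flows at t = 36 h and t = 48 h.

K ≈ 0.808

Using the recession-limb readings at t = 36 h and t = 48 h: Q falls from 69 to 45 m³/s over 2 intervals.
K = (Q₂/Q₁)^(1/2) = (45/69)^(1/2) = 0.808.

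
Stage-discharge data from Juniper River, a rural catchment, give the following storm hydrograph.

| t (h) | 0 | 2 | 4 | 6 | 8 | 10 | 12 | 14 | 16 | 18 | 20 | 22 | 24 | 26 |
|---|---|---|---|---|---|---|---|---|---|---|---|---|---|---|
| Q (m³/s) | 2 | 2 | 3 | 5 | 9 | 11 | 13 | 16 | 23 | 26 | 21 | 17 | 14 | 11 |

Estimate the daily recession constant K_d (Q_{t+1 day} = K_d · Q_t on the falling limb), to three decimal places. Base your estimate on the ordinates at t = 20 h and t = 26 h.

K_d ≈ 0.075

Between t = 20 h and t = 26 h the flow falls from 21 to 11 m³/s over 3×2 h = 6 h.
Per-interval ratio K = (11/21)^(1/3) = 0.8061; K_d = K^(24/2) = 0.075.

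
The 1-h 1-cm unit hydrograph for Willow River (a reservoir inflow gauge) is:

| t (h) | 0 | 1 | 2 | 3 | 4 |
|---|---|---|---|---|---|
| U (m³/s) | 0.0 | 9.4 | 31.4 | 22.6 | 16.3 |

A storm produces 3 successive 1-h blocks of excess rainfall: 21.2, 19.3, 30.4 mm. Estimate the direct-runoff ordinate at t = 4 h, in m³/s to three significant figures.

By discrete convolution, Q_j = Σ (P_i / 10 mm) · U_{j−i}.
At t = 4 h (j=4): Q = (21.2/10)·16.3 + (19.3/10)·22.6 + (30.4/10)·31.4 = 174 m³/s.

Q ≈ 174 m³/s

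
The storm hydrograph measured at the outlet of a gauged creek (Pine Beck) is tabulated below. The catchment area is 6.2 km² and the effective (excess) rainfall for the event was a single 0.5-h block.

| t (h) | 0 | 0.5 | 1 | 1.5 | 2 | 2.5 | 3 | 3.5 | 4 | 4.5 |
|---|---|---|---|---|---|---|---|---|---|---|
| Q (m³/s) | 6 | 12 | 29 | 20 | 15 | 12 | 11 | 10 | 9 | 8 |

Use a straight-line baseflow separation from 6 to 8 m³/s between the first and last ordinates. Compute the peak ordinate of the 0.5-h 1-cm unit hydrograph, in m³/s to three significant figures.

Direct runoff: 0.00, 5.78, 22.56, 13.33, 8.11, 4.89, 3.67, 2.44, 1.22, 0.00 m³/s; ΣQ_DR = 62.00 m³/s, peak = 22.56 m³/s.
Runoff depth d = ΣQ_DR·Δt / A = 62.00 × 1800 / (6.2 km²) = 18.00 mm.
The 1-cm UH is the DRH scaled by (10 mm)/d, so U_p = 22.56 × 10/18.00 = 12.5 m³/s.

U_p ≈ 12.5 m³/s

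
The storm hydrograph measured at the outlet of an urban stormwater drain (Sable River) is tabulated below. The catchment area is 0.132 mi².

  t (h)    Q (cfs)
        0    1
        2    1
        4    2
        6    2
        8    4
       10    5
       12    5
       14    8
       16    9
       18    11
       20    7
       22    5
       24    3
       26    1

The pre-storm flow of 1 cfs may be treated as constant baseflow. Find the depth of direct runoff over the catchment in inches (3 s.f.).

d ≈ 1.17 in

Direct runoff: 0.0, 0.0, 1.0, 1.0, 3.0, 4.0, 4.0, 7.0, 8.0, 10.0, 6.0, 4.0, 2.0, 0.0 cfs; ΣQ_DR = 50.00 cfs.
V = ΣQ_DR · Δt = 50.00 × 7200 s = 3.600 × 10^5 ft³.
Over A = 0.132 mi², depth = V / A = 1.17 in.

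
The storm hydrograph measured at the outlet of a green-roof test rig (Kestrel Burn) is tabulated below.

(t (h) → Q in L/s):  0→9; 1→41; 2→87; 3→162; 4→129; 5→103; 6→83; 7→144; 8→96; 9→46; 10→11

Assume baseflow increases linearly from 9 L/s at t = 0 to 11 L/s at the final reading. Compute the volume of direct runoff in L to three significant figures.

Direct-runoff ordinates (Q − Q_b): 0.00, 31.80, 77.60, 152.40, 119.20, 93.00, 72.80, 133.60, 85.40, 35.20, 0.00 L/s.
ΣQ_DR = 801.0 L/s.
With Δt = 1 h = 3600 s, V = ΣQ_DR · Δt = 801.0 × 3600 = 2.88 × 10^6 L.

V ≈ 2.88 × 10^6 L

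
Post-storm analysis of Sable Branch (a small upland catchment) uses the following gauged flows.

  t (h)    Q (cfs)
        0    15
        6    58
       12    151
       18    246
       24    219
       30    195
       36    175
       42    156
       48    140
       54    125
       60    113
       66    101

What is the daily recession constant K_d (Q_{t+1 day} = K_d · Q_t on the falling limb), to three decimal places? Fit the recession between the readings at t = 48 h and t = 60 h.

Between t = 48 h and t = 60 h the flow falls from 140 to 113 cfs over 2×6 h = 12 h.
Per-interval ratio K = (113/140)^(1/2) = 0.8984; K_d = K^(24/6) = 0.651.

K_d ≈ 0.651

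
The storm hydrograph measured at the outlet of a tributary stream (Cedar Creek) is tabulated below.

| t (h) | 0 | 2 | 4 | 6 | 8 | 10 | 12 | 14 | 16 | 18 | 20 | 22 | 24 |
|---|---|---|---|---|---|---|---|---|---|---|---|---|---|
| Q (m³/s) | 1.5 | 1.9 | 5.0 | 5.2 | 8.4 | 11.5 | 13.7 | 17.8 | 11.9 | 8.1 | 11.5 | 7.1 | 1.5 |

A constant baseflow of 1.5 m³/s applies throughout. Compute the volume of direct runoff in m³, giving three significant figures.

V ≈ 6.16 × 10^5 m³

Direct-runoff ordinates (Q − Q_b): 0.0, 0.4, 3.5, 3.7, 6.9, 10.0, 12.2, 16.3, 10.4, 6.6, 10.0, 5.6, 0.0 m³/s.
ΣQ_DR = 85.60 m³/s.
With Δt = 2 h = 7200 s, V = ΣQ_DR · Δt = 85.60 × 7200 = 6.16 × 10^5 m³.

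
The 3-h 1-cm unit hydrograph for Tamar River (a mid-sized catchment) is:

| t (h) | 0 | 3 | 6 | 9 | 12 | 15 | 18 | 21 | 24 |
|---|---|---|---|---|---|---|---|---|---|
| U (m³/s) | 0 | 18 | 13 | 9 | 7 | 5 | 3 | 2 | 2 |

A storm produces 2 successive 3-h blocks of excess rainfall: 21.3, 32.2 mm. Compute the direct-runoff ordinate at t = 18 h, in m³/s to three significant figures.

By discrete convolution, Q_j = Σ (P_i / 10 mm) · U_{j−i}.
At t = 18 h (j=6): Q = (21.3/10)·3 + (32.2/10)·5 = 22.5 m³/s.

Q ≈ 22.5 m³/s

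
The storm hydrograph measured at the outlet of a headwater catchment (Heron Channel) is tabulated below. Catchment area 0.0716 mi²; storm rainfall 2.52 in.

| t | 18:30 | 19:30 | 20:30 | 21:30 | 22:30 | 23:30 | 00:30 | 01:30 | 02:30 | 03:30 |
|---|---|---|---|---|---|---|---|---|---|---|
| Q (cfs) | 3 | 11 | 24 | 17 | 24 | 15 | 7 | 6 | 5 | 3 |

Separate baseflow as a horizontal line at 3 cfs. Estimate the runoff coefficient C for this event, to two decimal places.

C ≈ 0.73

ΣQ_DR = 85.00 cfs; V = ΣQ_DR·Δt = 3.060 × 10^5 ft³.
Runoff depth d = V / A = 1.840 in.
C = d / P = 1.840 / 2.52 = 0.73.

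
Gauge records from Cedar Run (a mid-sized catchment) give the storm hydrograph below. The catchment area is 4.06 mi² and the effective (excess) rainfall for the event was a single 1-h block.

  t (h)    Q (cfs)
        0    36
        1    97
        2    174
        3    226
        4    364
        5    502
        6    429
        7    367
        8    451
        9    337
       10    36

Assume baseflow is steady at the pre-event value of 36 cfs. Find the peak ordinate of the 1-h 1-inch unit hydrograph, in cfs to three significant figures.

U_p ≈ 465 cfs

Direct runoff: 0.0, 61.0, 138.0, 190.0, 328.0, 466.0, 393.0, 331.0, 415.0, 301.0, 0.0 cfs; ΣQ_DR = 2623 cfs, peak = 466.0 cfs.
Runoff depth d = ΣQ_DR·Δt / A = 2623 × 3600 / (4.06 mi²) = 1.001 in.
The 1-inch UH is the DRH scaled by (1 in)/d, so U_p = 466.0 × 1/1.001 = 465 cfs.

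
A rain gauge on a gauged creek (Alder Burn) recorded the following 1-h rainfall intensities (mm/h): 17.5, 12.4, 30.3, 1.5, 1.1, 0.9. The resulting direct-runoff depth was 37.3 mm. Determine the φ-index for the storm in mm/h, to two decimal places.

φ ≈ 7.63 mm/h

Only the 3 blocks with intensity above φ contribute runoff: 17.5, 12.4, 30.3 mm/h.
Σ(I−φ)·Δt = d  ⇒  (17.5+12.4+30.3 − 3φ)·1 = 37.3
φ = (60.20 − 37.3/1) / 3 = 7.63 mm/h.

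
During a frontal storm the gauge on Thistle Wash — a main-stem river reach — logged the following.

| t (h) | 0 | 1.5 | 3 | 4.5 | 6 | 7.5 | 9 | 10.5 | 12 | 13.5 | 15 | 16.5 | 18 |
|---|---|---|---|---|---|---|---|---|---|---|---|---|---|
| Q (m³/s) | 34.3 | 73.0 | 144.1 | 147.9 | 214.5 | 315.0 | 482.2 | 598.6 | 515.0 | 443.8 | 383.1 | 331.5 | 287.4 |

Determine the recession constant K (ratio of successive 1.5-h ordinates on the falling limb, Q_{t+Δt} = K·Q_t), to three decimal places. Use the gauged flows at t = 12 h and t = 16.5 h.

Using the recession-limb readings at t = 12 h and t = 16.5 h: Q falls from 515.0 to 331.5 m³/s over 3 intervals.
K = (Q₂/Q₁)^(1/3) = (331.5/515.0)^(1/3) = 0.863.

K ≈ 0.863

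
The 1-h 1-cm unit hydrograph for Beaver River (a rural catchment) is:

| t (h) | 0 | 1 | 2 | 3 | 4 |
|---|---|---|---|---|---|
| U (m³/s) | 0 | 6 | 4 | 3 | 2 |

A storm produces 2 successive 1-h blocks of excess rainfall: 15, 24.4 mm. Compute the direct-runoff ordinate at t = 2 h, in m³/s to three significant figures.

By discrete convolution, Q_j = Σ (P_i / 10 mm) · U_{j−i}.
At t = 2 h (j=2): Q = (15/10)·4 + (24.4/10)·6 = 20.6 m³/s.

Q ≈ 20.6 m³/s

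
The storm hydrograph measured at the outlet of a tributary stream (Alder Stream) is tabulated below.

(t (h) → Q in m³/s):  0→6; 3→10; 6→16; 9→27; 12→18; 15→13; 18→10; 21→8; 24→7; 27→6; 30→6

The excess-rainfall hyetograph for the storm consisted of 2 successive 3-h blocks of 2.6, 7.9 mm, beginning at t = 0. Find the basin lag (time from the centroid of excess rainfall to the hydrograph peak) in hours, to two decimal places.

t_L ≈ 5.24 h

Centroid of excess rainfall: t_c = Σ P_i·t̄_i / ΣP_i = 3.7571 h (block centres at 1.5, 4.5 h).
Hydrograph peak occurs at t = 9 h, so basin lag t_L = 9 − 3.7571 = 5.24 h.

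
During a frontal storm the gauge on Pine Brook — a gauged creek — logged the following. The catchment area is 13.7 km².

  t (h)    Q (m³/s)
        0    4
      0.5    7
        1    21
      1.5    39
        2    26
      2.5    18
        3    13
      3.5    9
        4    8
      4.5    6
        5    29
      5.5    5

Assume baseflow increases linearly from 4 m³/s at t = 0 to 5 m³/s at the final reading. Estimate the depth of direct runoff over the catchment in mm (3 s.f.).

Direct runoff: 0.00, 2.91, 16.82, 34.73, 21.64, 13.55, 8.45, 4.36, 3.27, 1.18, 24.09, 0.00 m³/s; ΣQ_DR = 131.0 m³/s.
V = ΣQ_DR · Δt = 131.0 × 1800 s = 2.358 × 10^5 m³.
Over A = 13.7 km², depth = V / A = 17.2 mm.

d ≈ 17.2 mm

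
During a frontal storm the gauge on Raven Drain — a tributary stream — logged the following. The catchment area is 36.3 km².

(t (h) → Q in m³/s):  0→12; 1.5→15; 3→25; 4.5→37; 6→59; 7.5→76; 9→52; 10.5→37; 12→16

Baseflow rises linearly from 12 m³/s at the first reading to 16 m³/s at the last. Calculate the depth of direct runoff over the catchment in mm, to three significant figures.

d ≈ 30.2 mm

Direct runoff: 0.00, 2.50, 12.00, 23.50, 45.00, 61.50, 37.00, 21.50, 0.00 m³/s; ΣQ_DR = 203.0 m³/s.
V = ΣQ_DR · Δt = 203.0 × 5400 s = 1.096 × 10^6 m³.
Over A = 36.3 km², depth = V / A = 30.2 mm.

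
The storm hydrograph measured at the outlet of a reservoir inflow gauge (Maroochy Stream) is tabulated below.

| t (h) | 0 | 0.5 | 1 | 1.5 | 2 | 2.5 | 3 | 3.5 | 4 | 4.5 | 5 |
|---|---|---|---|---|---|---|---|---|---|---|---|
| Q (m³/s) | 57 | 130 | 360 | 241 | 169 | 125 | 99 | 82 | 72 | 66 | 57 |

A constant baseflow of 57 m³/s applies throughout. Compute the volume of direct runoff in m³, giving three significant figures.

V ≈ 1.50 × 10^6 m³

Direct-runoff ordinates (Q − Q_b): 0.0, 73.0, 303.0, 184.0, 112.0, 68.0, 42.0, 25.0, 15.0, 9.0, 0.0 m³/s.
ΣQ_DR = 831.0 m³/s.
With Δt = 0.5 h = 1800 s, V = ΣQ_DR · Δt = 831.0 × 1800 = 1.50 × 10^6 m³.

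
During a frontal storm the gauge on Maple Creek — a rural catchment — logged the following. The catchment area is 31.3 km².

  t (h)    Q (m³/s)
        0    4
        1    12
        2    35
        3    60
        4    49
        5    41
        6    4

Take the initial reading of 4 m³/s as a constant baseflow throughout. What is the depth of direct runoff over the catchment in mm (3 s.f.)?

Direct runoff: 0.0, 8.0, 31.0, 56.0, 45.0, 37.0, 0.0 m³/s; ΣQ_DR = 177.0 m³/s.
V = ΣQ_DR · Δt = 177.0 × 3600 s = 6.372 × 10^5 m³.
Over A = 31.3 km², depth = V / A = 20.4 mm.

d ≈ 20.4 mm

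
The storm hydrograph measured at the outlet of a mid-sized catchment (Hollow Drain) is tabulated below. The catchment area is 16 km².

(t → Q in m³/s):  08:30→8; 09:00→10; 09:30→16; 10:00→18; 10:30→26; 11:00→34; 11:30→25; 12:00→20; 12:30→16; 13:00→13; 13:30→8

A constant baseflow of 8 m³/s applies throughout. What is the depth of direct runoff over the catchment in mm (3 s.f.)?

d ≈ 11.9 mm

Direct runoff: 0.0, 2.0, 8.0, 10.0, 18.0, 26.0, 17.0, 12.0, 8.0, 5.0, 0.0 m³/s; ΣQ_DR = 106.0 m³/s.
V = ΣQ_DR · Δt = 106.0 × 1800 s = 1.908 × 10^5 m³.
Over A = 16 km², depth = V / A = 11.9 mm.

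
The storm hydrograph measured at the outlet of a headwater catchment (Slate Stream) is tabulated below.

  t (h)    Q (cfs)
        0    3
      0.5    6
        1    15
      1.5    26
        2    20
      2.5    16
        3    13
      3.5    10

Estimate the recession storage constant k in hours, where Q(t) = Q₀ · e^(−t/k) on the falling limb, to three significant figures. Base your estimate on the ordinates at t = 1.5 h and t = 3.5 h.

k ≈ 2.09 h

On the falling limb, Q drops from 26 to 10 cfs between t = 1.5 h and t = 3.5 h (Δt = 2 h).
k = −Δt / ln(Q₂/Q₁) = −2 / ln(10/26) = 2.09 h.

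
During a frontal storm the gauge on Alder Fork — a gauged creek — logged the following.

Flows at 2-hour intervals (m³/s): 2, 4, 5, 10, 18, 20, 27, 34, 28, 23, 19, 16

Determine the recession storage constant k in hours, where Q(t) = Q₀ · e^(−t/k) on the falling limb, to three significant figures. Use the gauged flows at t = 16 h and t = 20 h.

k ≈ 10.3 h

On the falling limb, Q drops from 28 to 19 m³/s between t = 16 h and t = 20 h (Δt = 4 h).
k = −Δt / ln(Q₂/Q₁) = −4 / ln(19/28) = 10.3 h.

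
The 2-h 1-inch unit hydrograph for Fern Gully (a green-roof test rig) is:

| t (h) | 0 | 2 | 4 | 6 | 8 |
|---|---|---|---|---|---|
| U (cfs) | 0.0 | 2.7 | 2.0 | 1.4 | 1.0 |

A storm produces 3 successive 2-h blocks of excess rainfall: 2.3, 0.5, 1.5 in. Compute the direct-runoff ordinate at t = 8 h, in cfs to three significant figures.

By discrete convolution, Q_j = Σ (P_i / 1 in) · U_{j−i}.
At t = 8 h (j=4): Q = (2.3/1)·1.0 + (0.5/1)·1.4 + (1.5/1)·2.0 = 6.00 cfs.

Q ≈ 6.00 cfs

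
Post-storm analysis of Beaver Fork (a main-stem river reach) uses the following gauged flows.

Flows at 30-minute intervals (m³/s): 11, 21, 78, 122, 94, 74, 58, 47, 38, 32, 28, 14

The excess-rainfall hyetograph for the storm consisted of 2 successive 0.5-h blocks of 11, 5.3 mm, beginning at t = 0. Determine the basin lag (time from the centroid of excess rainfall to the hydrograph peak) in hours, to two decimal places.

Centroid of excess rainfall: t_c = Σ P_i·t̄_i / ΣP_i = 0.4126 h (block centres at 0.25, 0.75 h).
Hydrograph peak occurs at t = 1.5 h, so basin lag t_L = 1.5 − 0.4126 = 1.09 h.

t_L ≈ 1.09 h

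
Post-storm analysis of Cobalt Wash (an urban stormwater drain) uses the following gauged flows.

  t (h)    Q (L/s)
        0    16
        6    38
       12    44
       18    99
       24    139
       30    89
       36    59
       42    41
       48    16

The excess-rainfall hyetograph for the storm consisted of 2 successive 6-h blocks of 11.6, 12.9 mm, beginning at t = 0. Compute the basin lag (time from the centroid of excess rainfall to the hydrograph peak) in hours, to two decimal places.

Centroid of excess rainfall: t_c = Σ P_i·t̄_i / ΣP_i = 6.1592 h (block centres at 3, 9 h).
Hydrograph peak occurs at t = 24 h, so basin lag t_L = 24 − 6.1592 = 17.84 h.

t_L ≈ 17.84 h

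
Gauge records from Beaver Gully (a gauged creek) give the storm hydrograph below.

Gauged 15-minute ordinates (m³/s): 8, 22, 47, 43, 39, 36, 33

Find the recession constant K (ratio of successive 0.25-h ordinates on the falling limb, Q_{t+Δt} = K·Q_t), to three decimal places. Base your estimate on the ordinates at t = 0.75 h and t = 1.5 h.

Using the recession-limb readings at t = 0.75 h and t = 1.5 h: Q falls from 43 to 33 m³/s over 3 intervals.
K = (Q₂/Q₁)^(1/3) = (33/43)^(1/3) = 0.916.

K ≈ 0.916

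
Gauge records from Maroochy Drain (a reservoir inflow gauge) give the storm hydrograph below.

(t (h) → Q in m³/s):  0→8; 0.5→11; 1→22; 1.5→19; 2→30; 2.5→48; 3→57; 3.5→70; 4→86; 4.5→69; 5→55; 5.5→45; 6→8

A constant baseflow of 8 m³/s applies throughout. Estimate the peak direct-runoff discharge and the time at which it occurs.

Subtracting baseflow gives direct-runoff ordinates: 0.0, 3.0, 14.0, 11.0, 22.0, 40.0, 49.0, 62.0, 78.0, 61.0, 47.0, 37.0, 0.0 m³/s.
The maximum is 78.0 m³/s, occurring at the reading for t = 4 h.

Q_p = 78.0 m³/s at t = 4 h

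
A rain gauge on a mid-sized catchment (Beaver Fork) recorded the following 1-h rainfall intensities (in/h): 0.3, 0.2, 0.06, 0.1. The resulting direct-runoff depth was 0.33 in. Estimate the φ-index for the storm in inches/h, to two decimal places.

φ ≈ 0.09 in/h

Only the 3 blocks with intensity above φ contribute runoff: 0.3, 0.2, 0.1 in/h.
Σ(I−φ)·Δt = d  ⇒  (0.3+0.2+0.1 − 3φ)·1 = 0.33
φ = (0.6000 − 0.33/1) / 3 = 0.09 in/h.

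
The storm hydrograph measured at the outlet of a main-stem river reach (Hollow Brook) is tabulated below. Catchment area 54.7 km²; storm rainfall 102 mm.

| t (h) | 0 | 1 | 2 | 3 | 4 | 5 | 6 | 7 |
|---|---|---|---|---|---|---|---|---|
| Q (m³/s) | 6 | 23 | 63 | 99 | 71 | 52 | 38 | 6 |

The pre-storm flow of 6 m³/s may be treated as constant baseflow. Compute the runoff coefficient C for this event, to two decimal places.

ΣQ_DR = 310.0 m³/s; V = ΣQ_DR·Δt = 1.116 × 10^6 m³.
Runoff depth d = V / A = 20.40 mm.
C = d / P = 20.40 / 102 = 0.20.

C ≈ 0.20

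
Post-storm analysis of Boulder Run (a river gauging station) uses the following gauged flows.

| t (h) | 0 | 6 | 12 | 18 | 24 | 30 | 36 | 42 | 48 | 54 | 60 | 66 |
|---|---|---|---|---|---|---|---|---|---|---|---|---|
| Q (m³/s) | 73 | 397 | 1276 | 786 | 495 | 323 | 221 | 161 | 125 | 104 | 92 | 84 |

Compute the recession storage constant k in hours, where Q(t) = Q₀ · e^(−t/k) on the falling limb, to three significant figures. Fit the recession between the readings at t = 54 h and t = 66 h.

k ≈ 56.2 h

On the falling limb, Q drops from 104 to 84 m³/s between t = 54 h and t = 66 h (Δt = 12 h).
k = −Δt / ln(Q₂/Q₁) = −12 / ln(84/104) = 56.2 h.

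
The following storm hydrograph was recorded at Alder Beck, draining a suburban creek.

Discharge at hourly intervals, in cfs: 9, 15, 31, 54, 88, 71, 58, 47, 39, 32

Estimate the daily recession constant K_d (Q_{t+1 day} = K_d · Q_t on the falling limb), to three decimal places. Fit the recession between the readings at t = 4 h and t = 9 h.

Between t = 4 h and t = 9 h the flow falls from 88 to 32 cfs over 5×1 h = 5 h.
Per-interval ratio K = (32/88)^(1/5) = 0.8168; K_d = K^(24/1) = 0.008.

K_d ≈ 0.008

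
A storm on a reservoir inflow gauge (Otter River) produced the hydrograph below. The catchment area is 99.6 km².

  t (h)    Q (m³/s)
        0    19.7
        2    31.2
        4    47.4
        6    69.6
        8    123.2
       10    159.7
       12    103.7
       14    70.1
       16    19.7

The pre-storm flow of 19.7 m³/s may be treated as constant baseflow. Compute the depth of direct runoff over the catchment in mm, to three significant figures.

Direct runoff: 0.0, 11.5, 27.7, 49.9, 103.5, 140.0, 84.0, 50.4, 0.0 m³/s; ΣQ_DR = 467.0 m³/s.
V = ΣQ_DR · Δt = 467.0 × 7200 s = 3.362 × 10^6 m³.
Over A = 99.6 km², depth = V / A = 33.8 mm.

d ≈ 33.8 mm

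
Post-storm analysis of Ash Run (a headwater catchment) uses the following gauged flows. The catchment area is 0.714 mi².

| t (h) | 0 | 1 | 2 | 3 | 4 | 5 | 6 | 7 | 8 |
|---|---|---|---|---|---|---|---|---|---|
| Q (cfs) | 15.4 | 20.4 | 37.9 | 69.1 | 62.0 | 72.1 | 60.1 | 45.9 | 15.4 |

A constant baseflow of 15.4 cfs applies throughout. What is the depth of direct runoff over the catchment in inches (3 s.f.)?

Direct runoff: 0.0, 5.0, 22.5, 53.7, 46.6, 56.7, 44.7, 30.5, 0.0 cfs; ΣQ_DR = 259.7 cfs.
V = ΣQ_DR · Δt = 259.7 × 3600 s = 9.349 × 10^5 ft³.
Over A = 0.714 mi², depth = V / A = 0.564 in.

d ≈ 0.564 in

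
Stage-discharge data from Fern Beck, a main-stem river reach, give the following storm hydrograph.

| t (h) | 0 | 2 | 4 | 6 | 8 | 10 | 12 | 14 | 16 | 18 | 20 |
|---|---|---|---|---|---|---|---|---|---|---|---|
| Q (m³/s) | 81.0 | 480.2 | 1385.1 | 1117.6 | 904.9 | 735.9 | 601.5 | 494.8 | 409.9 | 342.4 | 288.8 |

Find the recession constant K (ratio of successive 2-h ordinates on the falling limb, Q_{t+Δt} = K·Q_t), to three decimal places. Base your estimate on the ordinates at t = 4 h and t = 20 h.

K ≈ 0.822

Using the recession-limb readings at t = 4 h and t = 20 h: Q falls from 1385.1 to 288.8 m³/s over 8 intervals.
K = (Q₂/Q₁)^(1/8) = (288.8/1385.1)^(1/8) = 0.822.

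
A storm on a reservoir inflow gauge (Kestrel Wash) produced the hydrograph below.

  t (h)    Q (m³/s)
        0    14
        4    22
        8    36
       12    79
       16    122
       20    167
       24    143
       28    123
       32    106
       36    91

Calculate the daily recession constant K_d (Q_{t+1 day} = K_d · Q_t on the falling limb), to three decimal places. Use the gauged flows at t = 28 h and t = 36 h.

Between t = 28 h and t = 36 h the flow falls from 123 to 91 m³/s over 2×4 h = 8 h.
Per-interval ratio K = (91/123)^(1/2) = 0.8601; K_d = K^(24/4) = 0.405.

K_d ≈ 0.405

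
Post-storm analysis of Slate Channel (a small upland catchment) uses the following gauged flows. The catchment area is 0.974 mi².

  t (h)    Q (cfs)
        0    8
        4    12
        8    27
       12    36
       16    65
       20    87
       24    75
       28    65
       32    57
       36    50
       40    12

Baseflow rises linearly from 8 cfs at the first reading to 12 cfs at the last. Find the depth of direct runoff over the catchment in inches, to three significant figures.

d ≈ 2.44 in

Direct runoff: 0.00, 3.60, 18.20, 26.80, 55.40, 77.00, 64.60, 54.20, 45.80, 38.40, 0.00 cfs; ΣQ_DR = 384.0 cfs.
V = ΣQ_DR · Δt = 384.0 × 14400 s = 5.530 × 10^6 ft³.
Over A = 0.974 mi², depth = V / A = 2.44 in.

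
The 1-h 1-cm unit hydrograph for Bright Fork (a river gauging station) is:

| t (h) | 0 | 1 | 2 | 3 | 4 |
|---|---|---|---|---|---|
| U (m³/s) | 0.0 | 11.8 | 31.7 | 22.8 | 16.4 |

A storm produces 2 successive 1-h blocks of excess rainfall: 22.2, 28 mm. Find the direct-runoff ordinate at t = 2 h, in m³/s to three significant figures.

By discrete convolution, Q_j = Σ (P_i / 10 mm) · U_{j−i}.
At t = 2 h (j=2): Q = (22.2/10)·31.7 + (28/10)·11.8 = 103 m³/s.

Q ≈ 103 m³/s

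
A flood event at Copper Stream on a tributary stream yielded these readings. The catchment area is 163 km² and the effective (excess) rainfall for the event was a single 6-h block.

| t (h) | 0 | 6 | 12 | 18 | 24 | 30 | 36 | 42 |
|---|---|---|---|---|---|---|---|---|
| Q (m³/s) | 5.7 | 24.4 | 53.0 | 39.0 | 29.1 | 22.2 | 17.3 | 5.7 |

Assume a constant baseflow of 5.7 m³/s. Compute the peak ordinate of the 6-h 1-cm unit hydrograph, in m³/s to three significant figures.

Direct runoff: 0.0, 18.7, 47.3, 33.3, 23.4, 16.5, 11.6, 0.0 m³/s; ΣQ_DR = 150.8 m³/s, peak = 47.3 m³/s.
Runoff depth d = ΣQ_DR·Δt / A = 150.8 × 21600 / (163 km²) = 19.98 mm.
The 1-cm UH is the DRH scaled by (10 mm)/d, so U_p = 47.3 × 10/19.98 = 23.7 m³/s.

U_p ≈ 23.7 m³/s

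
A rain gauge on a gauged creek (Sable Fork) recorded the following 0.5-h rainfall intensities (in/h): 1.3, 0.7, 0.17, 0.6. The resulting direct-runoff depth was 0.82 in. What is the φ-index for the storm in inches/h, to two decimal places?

Only the 3 blocks with intensity above φ contribute runoff: 1.3, 0.7, 0.6 in/h.
Σ(I−φ)·Δt = d  ⇒  (1.3+0.7+0.6 − 3φ)·0.5 = 0.82
φ = (2.600 − 0.82/0.5) / 3 = 0.32 in/h.

φ ≈ 0.32 in/h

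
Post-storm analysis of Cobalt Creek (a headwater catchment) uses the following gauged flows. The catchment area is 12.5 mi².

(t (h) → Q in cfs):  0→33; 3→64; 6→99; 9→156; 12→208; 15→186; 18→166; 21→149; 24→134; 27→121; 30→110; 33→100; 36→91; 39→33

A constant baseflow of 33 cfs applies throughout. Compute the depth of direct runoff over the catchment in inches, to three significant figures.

Direct runoff: 0.0, 31.0, 66.0, 123.0, 175.0, 153.0, 133.0, 116.0, 101.0, 88.0, 77.0, 67.0, 58.0, 0.0 cfs; ΣQ_DR = 1188 cfs.
V = ΣQ_DR · Δt = 1188 × 10800 s = 1.283 × 10^7 ft³.
Over A = 12.5 mi², depth = V / A = 0.442 in.

d ≈ 0.442 in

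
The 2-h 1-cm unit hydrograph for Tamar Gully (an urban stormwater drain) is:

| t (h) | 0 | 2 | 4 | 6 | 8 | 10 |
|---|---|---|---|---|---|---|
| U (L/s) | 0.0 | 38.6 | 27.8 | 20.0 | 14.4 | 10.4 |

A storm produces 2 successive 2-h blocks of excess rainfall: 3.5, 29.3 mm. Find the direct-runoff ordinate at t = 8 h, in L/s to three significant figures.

Q ≈ 63.6 L/s

By discrete convolution, Q_j = Σ (P_i / 10 mm) · U_{j−i}.
At t = 8 h (j=4): Q = (3.5/10)·14.4 + (29.3/10)·20.0 = 63.6 L/s.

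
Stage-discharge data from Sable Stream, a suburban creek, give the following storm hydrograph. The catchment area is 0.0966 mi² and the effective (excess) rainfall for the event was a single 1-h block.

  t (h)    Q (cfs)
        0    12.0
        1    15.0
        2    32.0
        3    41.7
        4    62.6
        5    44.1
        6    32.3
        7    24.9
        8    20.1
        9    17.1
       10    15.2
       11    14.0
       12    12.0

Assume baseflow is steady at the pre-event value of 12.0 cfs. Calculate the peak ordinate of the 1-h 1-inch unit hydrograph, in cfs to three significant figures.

Direct runoff: 0.0, 3.0, 20.0, 29.7, 50.6, 32.1, 20.3, 12.9, 8.1, 5.1, 3.2, 2.0, 0.0 cfs; ΣQ_DR = 187.0 cfs, peak = 50.6 cfs.
Runoff depth d = ΣQ_DR·Δt / A = 187.0 × 3600 / (0.0966 mi²) = 3.000 in.
The 1-inch UH is the DRH scaled by (1 in)/d, so U_p = 50.6 × 1/3.000 = 16.9 cfs.

U_p ≈ 16.9 cfs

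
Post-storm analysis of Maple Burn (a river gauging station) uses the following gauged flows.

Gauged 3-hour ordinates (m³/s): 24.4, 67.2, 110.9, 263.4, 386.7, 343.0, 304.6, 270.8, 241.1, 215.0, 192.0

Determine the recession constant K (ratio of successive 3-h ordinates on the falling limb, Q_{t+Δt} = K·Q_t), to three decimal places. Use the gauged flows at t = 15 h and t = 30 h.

Using the recession-limb readings at t = 15 h and t = 30 h: Q falls from 343.0 to 192.0 m³/s over 5 intervals.
K = (Q₂/Q₁)^(1/5) = (192.0/343.0)^(1/5) = 0.890.

K ≈ 0.890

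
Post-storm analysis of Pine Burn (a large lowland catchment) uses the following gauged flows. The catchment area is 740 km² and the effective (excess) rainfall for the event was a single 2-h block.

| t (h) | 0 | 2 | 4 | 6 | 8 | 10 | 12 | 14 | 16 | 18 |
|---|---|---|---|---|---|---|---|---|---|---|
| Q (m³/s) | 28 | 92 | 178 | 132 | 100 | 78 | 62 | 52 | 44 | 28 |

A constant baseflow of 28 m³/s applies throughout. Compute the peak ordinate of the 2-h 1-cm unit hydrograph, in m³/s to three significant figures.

Direct runoff: 0.0, 64.0, 150.0, 104.0, 72.0, 50.0, 34.0, 24.0, 16.0, 0.0 m³/s; ΣQ_DR = 514.0 m³/s, peak = 150.0 m³/s.
Runoff depth d = ΣQ_DR·Δt / A = 514.0 × 7200 / (740 km²) = 5.001 mm.
The 1-cm UH is the DRH scaled by (10 mm)/d, so U_p = 150.0 × 10/5.001 = 300 m³/s.

U_p ≈ 300 m³/s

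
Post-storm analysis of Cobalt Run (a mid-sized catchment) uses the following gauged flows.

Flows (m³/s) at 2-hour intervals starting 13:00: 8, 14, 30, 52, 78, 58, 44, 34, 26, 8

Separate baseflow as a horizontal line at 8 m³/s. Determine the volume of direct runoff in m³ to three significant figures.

V ≈ 1.96 × 10^6 m³

Direct-runoff ordinates (Q − Q_b): 0.0, 6.0, 22.0, 44.0, 70.0, 50.0, 36.0, 26.0, 18.0, 0.0 m³/s.
ΣQ_DR = 272.0 m³/s.
With Δt = 2 h = 7200 s, V = ΣQ_DR · Δt = 272.0 × 7200 = 1.96 × 10^6 m³.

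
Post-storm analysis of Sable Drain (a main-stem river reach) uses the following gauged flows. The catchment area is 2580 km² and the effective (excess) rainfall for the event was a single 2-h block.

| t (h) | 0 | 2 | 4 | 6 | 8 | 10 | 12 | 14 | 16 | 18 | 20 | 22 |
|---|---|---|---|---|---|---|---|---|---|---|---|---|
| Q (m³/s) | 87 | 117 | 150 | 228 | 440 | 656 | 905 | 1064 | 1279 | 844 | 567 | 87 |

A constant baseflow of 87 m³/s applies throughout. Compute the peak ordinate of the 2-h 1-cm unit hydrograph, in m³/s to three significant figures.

Direct runoff: 0.0, 30.0, 63.0, 141.0, 353.0, 569.0, 818.0, 977.0, 1192.0, 757.0, 480.0, 0.0 m³/s; ΣQ_DR = 5380 m³/s, peak = 1192.0 m³/s.
Runoff depth d = ΣQ_DR·Δt / A = 5380 × 7200 / (2580 km²) = 15.01 mm.
The 1-cm UH is the DRH scaled by (10 mm)/d, so U_p = 1192.0 × 10/15.01 = 794 m³/s.

U_p ≈ 794 m³/s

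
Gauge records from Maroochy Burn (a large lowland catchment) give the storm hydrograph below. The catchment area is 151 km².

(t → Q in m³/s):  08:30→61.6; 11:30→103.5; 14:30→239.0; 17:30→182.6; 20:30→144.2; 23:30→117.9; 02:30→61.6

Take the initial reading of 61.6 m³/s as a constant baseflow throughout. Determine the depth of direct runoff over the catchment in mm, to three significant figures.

d ≈ 34.3 mm

Direct runoff: 0.0, 41.9, 177.4, 121.0, 82.6, 56.3, 0.0 m³/s; ΣQ_DR = 479.2 m³/s.
V = ΣQ_DR · Δt = 479.2 × 10800 s = 5.175 × 10^6 m³.
Over A = 151 km², depth = V / A = 34.3 mm.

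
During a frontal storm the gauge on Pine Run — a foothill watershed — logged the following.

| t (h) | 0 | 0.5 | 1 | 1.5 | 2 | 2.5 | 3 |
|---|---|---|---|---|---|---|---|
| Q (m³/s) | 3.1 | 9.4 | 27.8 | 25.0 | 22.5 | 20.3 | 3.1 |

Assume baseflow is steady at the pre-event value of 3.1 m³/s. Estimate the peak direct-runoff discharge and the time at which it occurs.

Subtracting baseflow gives direct-runoff ordinates: 0.0, 6.3, 24.7, 21.9, 19.4, 17.2, 0.0 m³/s.
The maximum is 24.7 m³/s, occurring at the reading for t = 1 h.

Q_p = 24.7 m³/s at t = 1 h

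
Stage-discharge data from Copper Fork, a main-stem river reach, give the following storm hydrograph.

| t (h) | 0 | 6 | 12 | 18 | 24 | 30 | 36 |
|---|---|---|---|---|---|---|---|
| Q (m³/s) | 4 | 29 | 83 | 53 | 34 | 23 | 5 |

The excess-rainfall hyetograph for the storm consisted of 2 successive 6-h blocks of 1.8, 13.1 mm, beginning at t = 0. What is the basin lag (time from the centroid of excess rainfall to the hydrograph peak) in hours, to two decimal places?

t_L ≈ 3.72 h

Centroid of excess rainfall: t_c = Σ P_i·t̄_i / ΣP_i = 8.2752 h (block centres at 3, 9 h).
Hydrograph peak occurs at t = 12 h, so basin lag t_L = 12 − 8.2752 = 3.72 h.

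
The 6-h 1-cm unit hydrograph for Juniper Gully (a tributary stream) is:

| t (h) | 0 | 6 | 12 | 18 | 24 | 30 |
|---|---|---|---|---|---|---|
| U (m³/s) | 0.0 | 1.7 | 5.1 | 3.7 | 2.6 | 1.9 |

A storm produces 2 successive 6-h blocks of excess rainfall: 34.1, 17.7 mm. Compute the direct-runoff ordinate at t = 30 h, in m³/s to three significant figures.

By discrete convolution, Q_j = Σ (P_i / 10 mm) · U_{j−i}.
At t = 30 h (j=5): Q = (34.1/10)·1.9 + (17.7/10)·2.6 = 11.1 m³/s.

Q ≈ 11.1 m³/s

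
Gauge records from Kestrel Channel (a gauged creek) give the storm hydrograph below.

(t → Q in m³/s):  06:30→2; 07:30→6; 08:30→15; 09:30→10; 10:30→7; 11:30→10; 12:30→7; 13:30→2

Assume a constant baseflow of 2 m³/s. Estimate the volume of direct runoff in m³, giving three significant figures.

V ≈ 1.55 × 10^5 m³

Direct-runoff ordinates (Q − Q_b): 0.0, 4.0, 13.0, 8.0, 5.0, 8.0, 5.0, 0.0 m³/s.
ΣQ_DR = 43.00 m³/s.
With Δt = 1 h = 3600 s, V = ΣQ_DR · Δt = 43.00 × 3600 = 1.55 × 10^5 m³.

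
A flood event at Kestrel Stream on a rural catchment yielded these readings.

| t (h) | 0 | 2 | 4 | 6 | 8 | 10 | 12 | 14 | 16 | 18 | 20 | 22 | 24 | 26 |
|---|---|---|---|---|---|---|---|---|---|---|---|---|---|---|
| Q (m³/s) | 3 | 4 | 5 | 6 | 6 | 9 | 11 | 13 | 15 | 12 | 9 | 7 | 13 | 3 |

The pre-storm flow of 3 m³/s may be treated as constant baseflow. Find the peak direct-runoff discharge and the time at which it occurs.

Subtracting baseflow gives direct-runoff ordinates: 0.0, 1.0, 2.0, 3.0, 3.0, 6.0, 8.0, 10.0, 12.0, 9.0, 6.0, 4.0, 10.0, 0.0 m³/s.
The maximum is 12.0 m³/s, occurring at the reading for t = 16 h.

Q_p = 12.0 m³/s at t = 16 h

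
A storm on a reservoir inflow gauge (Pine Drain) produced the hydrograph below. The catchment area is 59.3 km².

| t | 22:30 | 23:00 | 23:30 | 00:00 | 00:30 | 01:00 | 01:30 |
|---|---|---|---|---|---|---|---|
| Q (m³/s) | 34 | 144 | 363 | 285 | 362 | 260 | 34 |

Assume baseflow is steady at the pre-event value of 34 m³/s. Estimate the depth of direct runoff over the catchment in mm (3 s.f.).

d ≈ 37.8 mm

Direct runoff: 0.0, 110.0, 329.0, 251.0, 328.0, 226.0, 0.0 m³/s; ΣQ_DR = 1244 m³/s.
V = ΣQ_DR · Δt = 1244 × 1800 s = 2.239 × 10^6 m³.
Over A = 59.3 km², depth = V / A = 37.8 mm.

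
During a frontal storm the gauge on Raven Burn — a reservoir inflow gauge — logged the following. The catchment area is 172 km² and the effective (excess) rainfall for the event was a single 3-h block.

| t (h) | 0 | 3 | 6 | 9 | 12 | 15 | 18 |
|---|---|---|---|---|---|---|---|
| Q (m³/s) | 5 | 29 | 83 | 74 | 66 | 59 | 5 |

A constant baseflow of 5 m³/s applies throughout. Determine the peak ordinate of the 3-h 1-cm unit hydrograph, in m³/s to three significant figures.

U_p ≈ 43.4 m³/s

Direct runoff: 0.0, 24.0, 78.0, 69.0, 61.0, 54.0, 0.0 m³/s; ΣQ_DR = 286.0 m³/s, peak = 78.0 m³/s.
Runoff depth d = ΣQ_DR·Δt / A = 286.0 × 10800 / (172 km²) = 17.96 mm.
The 1-cm UH is the DRH scaled by (10 mm)/d, so U_p = 78.0 × 10/17.96 = 43.4 m³/s.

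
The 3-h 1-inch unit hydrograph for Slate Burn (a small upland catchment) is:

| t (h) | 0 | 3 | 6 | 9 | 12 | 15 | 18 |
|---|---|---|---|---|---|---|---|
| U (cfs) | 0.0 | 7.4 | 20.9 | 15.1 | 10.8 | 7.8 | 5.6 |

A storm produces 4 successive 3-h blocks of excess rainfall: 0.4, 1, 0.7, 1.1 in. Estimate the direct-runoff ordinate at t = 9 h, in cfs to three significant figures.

Q ≈ 32.1 cfs

By discrete convolution, Q_j = Σ (P_i / 1 in) · U_{j−i}.
At t = 9 h (j=3): Q = (0.4/1)·15.1 + (1/1)·20.9 + (0.7/1)·7.4 + (1.1/1)·0.0 = 32.1 cfs.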